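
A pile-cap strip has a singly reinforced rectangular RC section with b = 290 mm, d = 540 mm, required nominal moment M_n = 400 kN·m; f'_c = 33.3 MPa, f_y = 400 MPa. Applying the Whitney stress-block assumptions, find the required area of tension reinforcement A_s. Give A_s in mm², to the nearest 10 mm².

A_s ≈ 2040 mm²

With M_n = 0.85 f'_c a b (d − a/2), solve the quadratic for a:
a = d − √(d² − 2M_n/(0.85 f'_c b)) = 540 − √(540² − 2 × 400×10⁶/(0.85 × 33.3 × 290)) = 99.39 mm.
A_s = 0.85 f'_c a b / f_y = 0.85 × 33.3 × 99.39 × 290 / 400 = 2039.6 mm².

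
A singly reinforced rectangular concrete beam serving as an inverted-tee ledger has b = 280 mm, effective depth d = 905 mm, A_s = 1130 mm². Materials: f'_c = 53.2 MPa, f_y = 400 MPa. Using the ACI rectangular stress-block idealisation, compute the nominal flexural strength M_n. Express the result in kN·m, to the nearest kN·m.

T = A_s f_y = 1130 × 400 = 452000 N = 452 kN.
From C = T: a = T/(0.85 f'_c b) = 452000/(0.85 × 53.2 × 280) = 35.70 mm.
M_n = T(d − a/2) = 452 kN × (905 − 17.85) mm = 400.99 kN·m.

M_n ≈ 401 kN·m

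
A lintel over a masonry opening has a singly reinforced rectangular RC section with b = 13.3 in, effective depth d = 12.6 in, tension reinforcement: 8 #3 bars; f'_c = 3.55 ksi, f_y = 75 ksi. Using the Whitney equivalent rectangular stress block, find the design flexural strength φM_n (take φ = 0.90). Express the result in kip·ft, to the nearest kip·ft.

A_s = 8 × 0.11 = 0.88 in².
T = A_s f_y = 0.88 × 75 = 66 kips.
a = T/(0.85 f'_c b) = 66/(0.85 × 3.55 × 13.3) = 1.645 in.
M_n = T(d − a/2) = 66 × (12.6 − 0.8225) = 777.3 kip·in = 777.3/12 = 64.78 kip·ft.
φM_n = 0.90 × 64.78 = 58.30 kip·ft.

φM_n ≈ 58 kip·ft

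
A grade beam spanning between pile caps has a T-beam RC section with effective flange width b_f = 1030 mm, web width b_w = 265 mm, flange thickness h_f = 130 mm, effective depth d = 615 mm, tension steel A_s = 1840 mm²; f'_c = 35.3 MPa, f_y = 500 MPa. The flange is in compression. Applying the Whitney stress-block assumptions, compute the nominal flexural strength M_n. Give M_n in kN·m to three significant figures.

Tension: T = A_s f_y = 1840 × 500 = 920000 N.
Try a within the flange: a = T/(0.85 f'_c b_f) = 920000/(0.85 × 35.3 × 1030) = 29.77 mm.
Since a = 29.77 ≤ h_f = 130 mm, the stress block lies entirely in the flange; analyse as a rectangular beam of width b_f.
M_n = T(d − a/2) = 920000 × (615 − 14.885) = 552.11 × 10⁶ N·mm.
M_n = 552.11 kN·m.

M_n ≈ 552 kN·m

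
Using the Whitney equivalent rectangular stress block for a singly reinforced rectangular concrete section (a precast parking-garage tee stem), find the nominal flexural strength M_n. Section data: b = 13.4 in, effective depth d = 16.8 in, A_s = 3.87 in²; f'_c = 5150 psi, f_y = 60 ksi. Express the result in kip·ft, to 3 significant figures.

M_n ≈ 287 kip·ft

T = A_s f_y = 3.87 × 60 = 232.2 kips.
a = T/(0.85 f'_c b) = 232.2/(0.85 × 5.15 × 13.4) = 3.959 in.
M_n = T(d − a/2) = 232.2 × (16.8 − 1.9795) = 3441.3 kip·in = 3441.3/12 = 286.78 kip·ft.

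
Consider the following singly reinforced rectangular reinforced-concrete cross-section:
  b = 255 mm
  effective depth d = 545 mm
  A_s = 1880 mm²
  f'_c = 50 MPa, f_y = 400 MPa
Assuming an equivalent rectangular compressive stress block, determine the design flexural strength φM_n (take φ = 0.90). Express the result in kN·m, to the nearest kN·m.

φM_n ≈ 345 kN·m

T = A_s f_y = 1880 × 400 = 752000 N = 752 kN.
From C = T: a = T/(0.85 f'_c b) = 752000/(0.85 × 50 × 255) = 69.39 mm.
M_n = T(d − a/2) = 752 kN × (545 − 34.695) mm = 383.75 kN·m.
φM_n = 0.90 × 383.75 = 345.38 kN·m.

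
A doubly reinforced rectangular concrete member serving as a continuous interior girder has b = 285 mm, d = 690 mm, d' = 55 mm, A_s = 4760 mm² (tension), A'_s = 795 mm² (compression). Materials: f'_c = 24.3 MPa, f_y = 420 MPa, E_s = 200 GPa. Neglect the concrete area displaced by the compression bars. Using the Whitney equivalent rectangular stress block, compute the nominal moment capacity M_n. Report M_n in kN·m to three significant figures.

M_n ≈ 1130 kN·m

Assume both tension and compression steel yield.
Net tension couple steel: A_s − A'_s = 3965 mm².
a = (A_s − A'_s) f_y / (0.85 f'_c b) = 1665300/(0.85 × 24.3 × 285) = 282.89 mm.
c = a/β₁ = 282.89/0.85 = 332.81 mm; ε'_s = 0.003(c − d')/c = 0.0025 ≥ f_y/E_s = 0.0021, so compression steel does yield.
M_n = (A_s − A'_s) f_y (d − a/2) + A'_s f_y (d − d') = [1665300 × (690 − 141.445) + 333900 × (690 − 55)] × 10⁻⁶ = 913.51 + 212.03 = 1125.54 kN·m.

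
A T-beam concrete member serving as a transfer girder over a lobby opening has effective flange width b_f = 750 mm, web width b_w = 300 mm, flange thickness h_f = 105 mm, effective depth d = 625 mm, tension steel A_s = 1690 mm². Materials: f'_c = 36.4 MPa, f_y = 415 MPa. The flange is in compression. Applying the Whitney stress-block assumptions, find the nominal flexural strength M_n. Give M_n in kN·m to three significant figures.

Tension: T = A_s f_y = 1690 × 415 = 701350 N.
Try a within the flange: a = T/(0.85 f'_c b_f) = 701350/(0.85 × 36.4 × 750) = 30.22 mm.
Since a = 30.22 ≤ h_f = 105 mm, the stress block lies entirely in the flange; analyse as a rectangular beam of width b_f.
M_n = T(d − a/2) = 701350 × (625 − 15.11) = 427.75 × 10⁶ N·mm.
M_n = 427.75 kN·m.

M_n ≈ 428 kN·m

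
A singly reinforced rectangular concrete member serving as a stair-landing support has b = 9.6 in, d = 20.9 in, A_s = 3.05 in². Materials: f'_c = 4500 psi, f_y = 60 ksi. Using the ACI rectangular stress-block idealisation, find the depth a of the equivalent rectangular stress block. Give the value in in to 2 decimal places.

T = A_s f_y = 3.05 × 60 = 183 kips.
a = T/(0.85 f'_c b) = 183/(0.85 × 4.5 × 9.6) = 4.98 in.

a ≈ 4.98 in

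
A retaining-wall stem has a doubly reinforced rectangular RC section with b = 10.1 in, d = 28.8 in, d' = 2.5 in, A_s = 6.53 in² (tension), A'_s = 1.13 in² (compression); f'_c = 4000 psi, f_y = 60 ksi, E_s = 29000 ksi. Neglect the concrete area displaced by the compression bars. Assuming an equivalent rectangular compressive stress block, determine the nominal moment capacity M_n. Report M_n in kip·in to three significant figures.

M_n ≈ 9590 kip·in

Assume both steels yield.
a = (A_s − A'_s) f_y/(0.85 f'_c b) = (6.53 − 1.13) × 60/(0.85 × 4 × 10.1) = 9.435 in.
c = a/β₁ = 9.435/0.85 = 11.100 in; ε'_s = 0.003(c − d')/c = 0.0023 ≥ ε_y = 0.0021, so the compression steel yields.
M_n = (A_s − A'_s) f_y (d − a/2) + A'_s f_y (d − d') = 324 × (28.8 − 4.7175) + 67.8 × (28.8 − 2.5) = 7802.7 + 1783.1 = 9585.8 kip·in.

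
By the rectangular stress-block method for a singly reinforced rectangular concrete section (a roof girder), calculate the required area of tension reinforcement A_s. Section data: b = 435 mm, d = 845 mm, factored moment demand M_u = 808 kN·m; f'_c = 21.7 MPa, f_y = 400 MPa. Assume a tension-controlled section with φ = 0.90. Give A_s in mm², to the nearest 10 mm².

A_s ≈ 2910 mm²

M_n = M_u/φ = 808/0.90 = 897.778 kN·m.
With M_n = 0.85 f'_c a b (d − a/2), solve the quadratic for a:
a = d − √(d² − 2M_n/(0.85 f'_c b)) = 845 − √(845² − 2 × 897.778×10⁶/(0.85 × 21.7 × 435)) = 144.83 mm.
A_s = 0.85 f'_c a b / f_y = 0.85 × 21.7 × 144.83 × 435 / 400 = 2905.1 mm².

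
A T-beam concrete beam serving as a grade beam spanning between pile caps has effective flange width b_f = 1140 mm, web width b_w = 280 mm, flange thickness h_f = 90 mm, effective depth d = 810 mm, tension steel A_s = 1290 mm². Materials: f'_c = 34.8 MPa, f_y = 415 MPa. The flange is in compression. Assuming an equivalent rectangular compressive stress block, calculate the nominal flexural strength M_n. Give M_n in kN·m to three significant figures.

Tension: T = A_s f_y = 1290 × 415 = 535350 N.
Try a within the flange: a = T/(0.85 f'_c b_f) = 535350/(0.85 × 34.8 × 1140) = 15.88 mm.
Since a = 15.88 ≤ h_f = 90 mm, the stress block lies entirely in the flange; analyse as a rectangular beam of width b_f.
M_n = T(d − a/2) = 535350 × (810 − 7.94) = 429.38 × 10⁶ N·mm.
M_n = 429.38 kN·m.

M_n ≈ 429 kN·m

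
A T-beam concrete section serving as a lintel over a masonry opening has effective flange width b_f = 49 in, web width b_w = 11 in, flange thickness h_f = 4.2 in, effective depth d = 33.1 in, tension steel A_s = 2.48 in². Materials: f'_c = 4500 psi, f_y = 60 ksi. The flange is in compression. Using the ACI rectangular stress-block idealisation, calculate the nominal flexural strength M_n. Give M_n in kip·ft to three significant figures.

M_n ≈ 406 kip·ft

Tension: T = A_s f_y = 2.48 × 60 = 148.8 kips.
Try a within the flange: a = T/(0.85 f'_c b_f) = 148.8/(0.85 × 4.5 × 49) = 0.794 in.
Since a = 0.794 ≤ h_f = 4.2 in, the stress block lies entirely in the flange; analyse as a rectangular beam of width b_f.
M_n = T(d − a/2) = 148.8 × (33.1 − 0.397) = 4866.2 kip·in.
M_n = 4866.2/12 = 405.52 kip·ft.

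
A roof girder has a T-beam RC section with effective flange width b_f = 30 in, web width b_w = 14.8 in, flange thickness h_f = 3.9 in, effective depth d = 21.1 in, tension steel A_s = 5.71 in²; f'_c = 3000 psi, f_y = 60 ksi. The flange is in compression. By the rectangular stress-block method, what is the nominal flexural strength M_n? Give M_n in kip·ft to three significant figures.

Tension: T = A_s f_y = 5.71 × 60 = 342.6 kips.
Try a within the flange: a = T/(0.85 f'_c b_f) = 342.6/(0.85 × 3 × 30) = 4.478 in.
a = 4.478 > h_f = 3.9 in: the block extends into the web. Split into flange-overhang and web parts.
C_f = 0.85 f'_c (b_f − b_w) h_f = 0.85 × 3 × (30 − 14.8) × 3.9 = 151.2 kips.
Remaining web compression depth: a_w = (T − C_f)/(0.85 f'_c b_w) = (342.6 − 151.2)/(0.85 × 3 × 14.8) = 5.072 in.
M_n = C_f(d − h_f/2) + (T − C_f)(d − a_w/2) = 151.2 × (21.1 − 1.95) + 191.4 × (21.1 − 2.536) = 2895.5 + 3553.1 = 6448.6 kip·in.
M_n = 6448.6/12 = 537.38 kip·ft.

M_n ≈ 537 kip·ft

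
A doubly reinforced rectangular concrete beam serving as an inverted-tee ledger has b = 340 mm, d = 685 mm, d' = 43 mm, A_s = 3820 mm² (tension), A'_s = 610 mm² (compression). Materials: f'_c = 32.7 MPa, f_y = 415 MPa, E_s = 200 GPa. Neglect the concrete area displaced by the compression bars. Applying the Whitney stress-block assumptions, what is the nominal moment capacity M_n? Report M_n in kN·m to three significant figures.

Assume both tension and compression steel yield.
Net tension couple steel: A_s − A'_s = 3210 mm².
a = (A_s − A'_s) f_y / (0.85 f'_c b) = 1332150/(0.85 × 32.7 × 340) = 140.96 mm.
c = a/β₁ = 140.96/0.816 = 172.75 mm; ε'_s = 0.003(c − d')/c = 0.0023 ≥ f_y/E_s = 0.0021, so compression steel does yield.
M_n = (A_s − A'_s) f_y (d − a/2) + A'_s f_y (d − d') = [1332150 × (685 − 70.48) + 253150 × (685 − 43)] × 10⁻⁶ = 818.63 + 162.52 = 981.15 kN·m.

M_n ≈ 981 kN·m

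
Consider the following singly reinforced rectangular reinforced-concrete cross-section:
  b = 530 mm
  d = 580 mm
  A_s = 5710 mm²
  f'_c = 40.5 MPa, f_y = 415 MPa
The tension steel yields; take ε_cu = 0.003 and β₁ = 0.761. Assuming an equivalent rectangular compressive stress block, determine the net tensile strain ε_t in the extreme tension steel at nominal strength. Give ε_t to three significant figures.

a = A_s f_y/(0.85 f'_c b) = 129.88 mm.
β₁ = 0.761, so c = a/β₁ = 129.88/0.761 = 170.67 mm.
From the linear strain diagram with ε_cu = 0.003: ε_t = 0.003 (d − c)/c = 0.003 × (580 − 170.67)/170.67 = 0.00720.
Since ε_t ≥ 0.005, the section is tension-controlled.

ε_t ≈ 0.00720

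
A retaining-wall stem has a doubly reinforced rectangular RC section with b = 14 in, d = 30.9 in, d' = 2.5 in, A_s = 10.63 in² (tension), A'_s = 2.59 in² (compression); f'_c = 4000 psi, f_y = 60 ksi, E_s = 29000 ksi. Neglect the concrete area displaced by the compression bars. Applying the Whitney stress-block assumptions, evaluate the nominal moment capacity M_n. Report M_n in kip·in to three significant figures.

M_n ≈ 16900 kip·in

Assume both steels yield.
a = (A_s − A'_s) f_y/(0.85 f'_c b) = (10.63 − 2.59) × 60/(0.85 × 4 × 14) = 10.134 in.
c = a/β₁ = 10.134/0.85 = 11.922 in; ε'_s = 0.003(c − d')/c = 0.0024 ≥ ε_y = 0.0021, so the compression steel yields.
M_n = (A_s − A'_s) f_y (d − a/2) + A'_s f_y (d − d') = 482.4 × (30.9 − 5.067) + 155.4 × (30.9 − 2.5) = 12461.8 + 4413.4 = 16875.2 kip·in.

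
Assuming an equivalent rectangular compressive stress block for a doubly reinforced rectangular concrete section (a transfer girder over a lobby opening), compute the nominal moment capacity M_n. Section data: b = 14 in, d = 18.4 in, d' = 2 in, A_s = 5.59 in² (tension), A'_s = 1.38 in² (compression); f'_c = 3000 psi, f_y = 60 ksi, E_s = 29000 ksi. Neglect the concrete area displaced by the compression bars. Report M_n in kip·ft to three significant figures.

Assume both steels yield.
a = (A_s − A'_s) f_y/(0.85 f'_c b) = (5.59 − 1.38) × 60/(0.85 × 3 × 14) = 7.076 in.
c = a/β₁ = 7.076/0.85 = 8.325 in; ε'_s = 0.003(c − d')/c = 0.0023 ≥ ε_y = 0.0021, so the compression steel yields.
M_n = (A_s − A'_s) f_y (d − a/2) + A'_s f_y (d − d') = 252.6 × (18.4 − 3.538) + 82.8 × (18.4 − 2) = 3754.1 + 1357.9 = 5112.0 kip·in = 5112.0/12 = 426.00 kip·ft.

M_n ≈ 426 kip·ft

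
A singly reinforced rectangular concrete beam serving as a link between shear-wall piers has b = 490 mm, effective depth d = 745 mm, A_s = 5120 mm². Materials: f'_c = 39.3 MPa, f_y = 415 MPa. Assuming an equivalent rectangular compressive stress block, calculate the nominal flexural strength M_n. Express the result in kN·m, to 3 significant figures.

T = A_s f_y = 5120 × 415 = 2124800 N = 2124.8 kN.
From C = T: a = T/(0.85 f'_c b) = 2124800/(0.85 × 39.3 × 490) = 129.81 mm.
M_n = T(d − a/2) = 2124.8 kN × (745 − 64.905) mm = 1445.07 kN·m.

M_n ≈ 1450 kN·m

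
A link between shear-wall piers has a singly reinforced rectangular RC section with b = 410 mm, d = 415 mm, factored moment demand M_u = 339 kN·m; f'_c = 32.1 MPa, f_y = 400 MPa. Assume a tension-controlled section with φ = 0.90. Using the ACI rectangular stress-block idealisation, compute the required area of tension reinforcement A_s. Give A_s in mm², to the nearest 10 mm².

M_n = M_u/φ = 339/0.90 = 376.667 kN·m.
With M_n = 0.85 f'_c a b (d − a/2), solve the quadratic for a:
a = d − √(d² − 2M_n/(0.85 f'_c b)) = 415 − √(415² − 2 × 376.667×10⁶/(0.85 × 32.1 × 410)) = 91.14 mm.
A_s = 0.85 f'_c a b / f_y = 0.85 × 32.1 × 91.14 × 410 / 400 = 2548.9 mm².

A_s ≈ 2550 mm²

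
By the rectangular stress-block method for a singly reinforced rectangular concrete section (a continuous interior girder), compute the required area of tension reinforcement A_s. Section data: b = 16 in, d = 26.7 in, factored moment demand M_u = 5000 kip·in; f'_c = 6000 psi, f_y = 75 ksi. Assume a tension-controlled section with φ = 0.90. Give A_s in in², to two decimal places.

A_s ≈ 2.92 in²

M_n = M_u/φ = 5000/0.90 = 5555.56 kip·in.
From M_n = 0.85 f'_c a b (d − a/2):
a = d − √(d² − 2M_n/(0.85 f'_c b)) = 26.7 − √(26.7² − 2 × 5555.56/(0.85 × 6 × 16)) = 2.685 in.
A_s = 0.85 f'_c a b / f_y = 0.85 × 6 × 2.685 × 16 / 75 = 2.921 in².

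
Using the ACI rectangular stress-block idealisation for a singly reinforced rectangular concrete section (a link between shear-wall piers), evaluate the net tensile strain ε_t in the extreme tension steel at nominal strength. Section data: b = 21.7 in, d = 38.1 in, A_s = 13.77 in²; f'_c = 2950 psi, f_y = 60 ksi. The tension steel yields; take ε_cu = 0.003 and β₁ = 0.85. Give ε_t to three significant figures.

a = A_s f_y/(0.85 f'_c b) = 15.184 in.
β₁ = 0.85, so c = a/β₁ = 15.184/0.85 = 17.864 in.
From the linear strain diagram with ε_cu = 0.003: ε_t = 0.003 (d − c)/c = 0.003 × (38.1 − 17.864)/17.864 = 0.00340.
ε_t < 0.004 — the section is over-reinforced for flexure under ACI limits.

ε_t ≈ 0.00340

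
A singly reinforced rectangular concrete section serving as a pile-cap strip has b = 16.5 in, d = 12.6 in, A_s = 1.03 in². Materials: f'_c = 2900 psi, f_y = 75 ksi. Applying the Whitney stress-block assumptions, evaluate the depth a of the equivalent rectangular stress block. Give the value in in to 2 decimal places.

T = A_s f_y = 1.03 × 75 = 77.25 kips.
a = T/(0.85 f'_c b) = 77.25/(0.85 × 2.9 × 16.5) = 1.90 in.

a ≈ 1.90 in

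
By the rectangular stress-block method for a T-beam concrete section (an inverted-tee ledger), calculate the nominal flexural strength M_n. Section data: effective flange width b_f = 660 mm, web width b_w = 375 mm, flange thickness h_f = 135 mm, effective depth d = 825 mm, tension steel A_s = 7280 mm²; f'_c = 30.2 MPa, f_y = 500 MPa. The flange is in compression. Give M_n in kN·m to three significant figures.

Tension: T = A_s f_y = 7280 × 500 = 3640000 N.
Try a within the flange: a = T/(0.85 f'_c b_f) = 3640000/(0.85 × 30.2 × 660) = 214.85 mm.
a = 214.85 > h_f = 135 mm: the block extends into the web. Split into flange-overhang and web parts.
C_f = 0.85 f'_c (b_f − b_w) h_f = 0.85 × 30.2 × (660 − 375) × 135 = 987653 N.
Remaining web compression depth: a_w = (T − C_f)/(0.85 f'_c b_w) = (3640000 − 987653)/(0.85 × 30.2 × 375) = 275.53 mm.
M_n = C_f(d − h_f/2) + (T − C_f)(d − a_w/2) = 987653 × (825 − 67.5) + 2652347 × (825 − 137.765) = 748.15 + 1822.79 = 2570.94 × 10⁶ N·mm.
M_n = 2570.94 kN·m.

M_n ≈ 2570 kN·m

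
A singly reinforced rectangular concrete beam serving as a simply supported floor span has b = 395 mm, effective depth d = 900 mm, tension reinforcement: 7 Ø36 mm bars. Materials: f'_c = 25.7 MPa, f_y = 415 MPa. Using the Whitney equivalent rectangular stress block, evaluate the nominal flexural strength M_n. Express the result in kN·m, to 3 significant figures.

M_n ≈ 2150 kN·m

A_s = 7 × 1018 = 7126 mm².
T = A_s f_y = 7126 × 415 = 2957290 N = 2957.29 kN.
From C = T: a = T/(0.85 f'_c b) = 2957290/(0.85 × 25.7 × 395) = 342.72 mm.
M_n = T(d − a/2) = 2957.29 kN × (900 − 171.36) mm = 2154.80 kN·m.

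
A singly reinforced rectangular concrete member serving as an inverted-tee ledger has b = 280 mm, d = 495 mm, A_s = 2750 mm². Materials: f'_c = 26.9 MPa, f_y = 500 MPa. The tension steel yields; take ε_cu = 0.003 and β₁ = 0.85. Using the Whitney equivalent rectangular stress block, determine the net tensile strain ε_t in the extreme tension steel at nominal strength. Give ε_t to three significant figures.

ε_t ≈ 0.00288

a = A_s f_y/(0.85 f'_c b) = 214.77 mm.
β₁ = 0.85, so c = a/β₁ = 214.77/0.85 = 252.67 mm.
From the linear strain diagram with ε_cu = 0.003: ε_t = 0.003 (d − c)/c = 0.003 × (495 − 252.67)/252.67 = 0.00288.
ε_t < 0.004 — the section is over-reinforced for flexure under ACI limits.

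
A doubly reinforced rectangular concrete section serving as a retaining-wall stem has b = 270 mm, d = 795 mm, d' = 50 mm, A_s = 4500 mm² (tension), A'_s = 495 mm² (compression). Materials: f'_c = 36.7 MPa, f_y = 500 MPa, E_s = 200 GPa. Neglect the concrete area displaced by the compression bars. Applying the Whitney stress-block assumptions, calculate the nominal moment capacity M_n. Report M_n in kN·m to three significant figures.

Assume both tension and compression steel yield.
Net tension couple steel: A_s − A'_s = 4005 mm².
a = (A_s − A'_s) f_y / (0.85 f'_c b) = 2002500/(0.85 × 36.7 × 270) = 237.75 mm.
c = a/β₁ = 237.75/0.788 = 301.71 mm; ε'_s = 0.003(c − d')/c = 0.0025 ≥ f_y/E_s = 0.0025, so compression steel does yield.
M_n = (A_s − A'_s) f_y (d − a/2) + A'_s f_y (d − d') = [2002500 × (795 − 118.875) + 247500 × (795 − 50)] × 10⁻⁶ = 1353.94 + 184.39 = 1538.33 kN·m.

M_n ≈ 1540 kN·m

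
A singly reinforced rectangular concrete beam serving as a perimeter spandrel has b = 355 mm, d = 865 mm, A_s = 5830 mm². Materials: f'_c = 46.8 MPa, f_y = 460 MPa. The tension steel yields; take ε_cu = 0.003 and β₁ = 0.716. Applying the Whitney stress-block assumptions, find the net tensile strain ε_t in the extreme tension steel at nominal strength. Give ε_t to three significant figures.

a = A_s f_y/(0.85 f'_c b) = 189.90 mm.
β₁ = 0.716, so c = a/β₁ = 189.90/0.716 = 265.22 mm.
From the linear strain diagram with ε_cu = 0.003: ε_t = 0.003 (d − c)/c = 0.003 × (865 − 265.22)/265.22 = 0.00678.
Since ε_t ≥ 0.005, the section is tension-controlled.

ε_t ≈ 0.00678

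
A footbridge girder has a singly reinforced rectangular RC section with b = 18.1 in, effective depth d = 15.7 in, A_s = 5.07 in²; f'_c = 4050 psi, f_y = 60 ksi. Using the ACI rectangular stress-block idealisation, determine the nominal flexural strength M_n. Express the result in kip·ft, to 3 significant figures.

M_n ≈ 336 kip·ft

T = A_s f_y = 5.07 × 60 = 304.2 kips.
a = T/(0.85 f'_c b) = 304.2/(0.85 × 4.05 × 18.1) = 4.882 in.
M_n = T(d − a/2) = 304.2 × (15.7 − 2.441) = 4033.4 kip·in = 4033.4/12 = 336.12 kip·ft.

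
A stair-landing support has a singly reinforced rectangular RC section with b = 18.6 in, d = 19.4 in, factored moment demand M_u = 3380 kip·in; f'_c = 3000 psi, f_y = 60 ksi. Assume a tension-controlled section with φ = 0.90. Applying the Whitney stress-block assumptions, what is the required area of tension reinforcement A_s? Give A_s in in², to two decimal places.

A_s ≈ 3.66 in²

M_n = M_u/φ = 3380/0.90 = 3755.56 kip·in.
From M_n = 0.85 f'_c a b (d − a/2):
a = d − √(d² − 2M_n/(0.85 f'_c b)) = 19.4 − √(19.4² − 2 × 3755.56/(0.85 × 3 × 18.6)) = 4.635 in.
A_s = 0.85 f'_c a b / f_y = 0.85 × 3 × 4.635 × 18.6 / 60 = 3.664 in².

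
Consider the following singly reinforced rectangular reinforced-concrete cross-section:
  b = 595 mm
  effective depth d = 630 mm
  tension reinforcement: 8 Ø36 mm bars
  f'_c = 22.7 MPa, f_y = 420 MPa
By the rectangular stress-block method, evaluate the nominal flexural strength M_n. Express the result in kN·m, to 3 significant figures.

A_s = 8 × 1018 = 8144 mm².
T = A_s f_y = 8144 × 420 = 3420480 N = 3420.48 kN.
From C = T: a = T/(0.85 f'_c b) = 3420480/(0.85 × 22.7 × 595) = 297.94 mm.
M_n = T(d − a/2) = 3420.48 kN × (630 − 148.97) mm = 1645.35 kN·m.

M_n ≈ 1650 kN·m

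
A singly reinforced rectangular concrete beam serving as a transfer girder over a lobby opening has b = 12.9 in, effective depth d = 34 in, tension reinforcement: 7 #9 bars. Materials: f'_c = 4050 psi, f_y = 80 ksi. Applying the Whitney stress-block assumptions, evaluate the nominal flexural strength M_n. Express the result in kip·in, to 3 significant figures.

A_s = 7 × 1 = 7 in².
T = A_s f_y = 7 × 80 = 560 kips.
a = T/(0.85 f'_c b) = 560/(0.85 × 4.05 × 12.9) = 12.610 in.
M_n = T(d − a/2) = 560 × (34 − 6.305) = 15509.2 kip·in.

M_n ≈ 15500 kip·in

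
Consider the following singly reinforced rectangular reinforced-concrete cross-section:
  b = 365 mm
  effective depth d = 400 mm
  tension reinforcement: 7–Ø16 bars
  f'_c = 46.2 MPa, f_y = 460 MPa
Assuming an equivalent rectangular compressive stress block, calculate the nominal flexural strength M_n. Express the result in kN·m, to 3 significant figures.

A_s = 7 × 201 = 1407 mm².
T = A_s f_y = 1407 × 460 = 647220 N = 647.22 kN.
From C = T: a = T/(0.85 f'_c b) = 647220/(0.85 × 46.2 × 365) = 45.15 mm.
M_n = T(d − a/2) = 647.22 kN × (400 − 22.575) mm = 244.28 kN·m.

M_n ≈ 244 kN·m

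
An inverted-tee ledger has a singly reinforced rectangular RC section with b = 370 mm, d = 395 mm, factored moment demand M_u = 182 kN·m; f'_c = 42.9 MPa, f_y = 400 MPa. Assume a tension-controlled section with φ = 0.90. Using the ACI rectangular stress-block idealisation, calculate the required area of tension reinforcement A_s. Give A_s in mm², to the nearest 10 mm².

A_s ≈ 1350 mm²

M_n = M_u/φ = 182/0.90 = 202.222 kN·m.
With M_n = 0.85 f'_c a b (d − a/2), solve the quadratic for a:
a = d − √(d² − 2M_n/(0.85 f'_c b)) = 395 − √(395² − 2 × 202.222×10⁶/(0.85 × 42.9 × 370)) = 39.97 mm.
A_s = 0.85 f'_c a b / f_y = 0.85 × 42.9 × 39.97 × 370 / 400 = 1348.2 mm².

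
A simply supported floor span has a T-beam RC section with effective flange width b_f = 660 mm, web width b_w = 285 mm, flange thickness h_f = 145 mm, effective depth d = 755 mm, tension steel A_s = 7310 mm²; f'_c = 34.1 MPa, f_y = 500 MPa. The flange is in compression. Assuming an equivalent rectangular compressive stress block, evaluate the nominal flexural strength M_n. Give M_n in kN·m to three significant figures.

M_n ≈ 2380 kN·m

Tension: T = A_s f_y = 7310 × 500 = 3655000 N.
Try a within the flange: a = T/(0.85 f'_c b_f) = 3655000/(0.85 × 34.1 × 660) = 191.06 mm.
a = 191.06 > h_f = 145 mm: the block extends into the web. Split into flange-overhang and web parts.
C_f = 0.85 f'_c (b_f − b_w) h_f = 0.85 × 34.1 × (660 − 285) × 145 = 1576059 N.
Remaining web compression depth: a_w = (T − C_f)/(0.85 f'_c b_w) = (3655000 − 1576059)/(0.85 × 34.1 × 285) = 251.67 mm.
M_n = C_f(d − h_f/2) + (T − C_f)(d − a_w/2) = 1576059 × (755 − 72.5) + 2078941 × (755 − 125.835) = 1075.66 + 1308.00 = 2383.66 × 10⁶ N·mm.
M_n = 2383.66 kN·m.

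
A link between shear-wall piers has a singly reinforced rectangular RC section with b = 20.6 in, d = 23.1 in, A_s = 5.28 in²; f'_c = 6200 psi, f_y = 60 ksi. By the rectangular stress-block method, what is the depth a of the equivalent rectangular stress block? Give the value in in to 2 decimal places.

T = A_s f_y = 5.28 × 60 = 316.8 kips.
a = T/(0.85 f'_c b) = 316.8/(0.85 × 6.2 × 20.6) = 2.92 in.

a ≈ 2.92 in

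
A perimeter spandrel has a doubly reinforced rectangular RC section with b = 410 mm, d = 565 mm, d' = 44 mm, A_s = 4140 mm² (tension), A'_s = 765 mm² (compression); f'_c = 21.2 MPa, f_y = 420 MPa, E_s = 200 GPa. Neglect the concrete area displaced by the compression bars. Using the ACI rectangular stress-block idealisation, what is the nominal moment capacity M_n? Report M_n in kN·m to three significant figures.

M_n ≈ 832 kN·m

Assume both tension and compression steel yield.
Net tension couple steel: A_s − A'_s = 3375 mm².
a = (A_s − A'_s) f_y / (0.85 f'_c b) = 1417500/(0.85 × 21.2 × 410) = 191.86 mm.
c = a/β₁ = 191.86/0.85 = 225.72 mm; ε'_s = 0.003(c − d')/c = 0.0024 ≥ f_y/E_s = 0.0021, so compression steel does yield.
M_n = (A_s − A'_s) f_y (d − a/2) + A'_s f_y (d − d') = [1417500 × (565 − 95.93) + 321300 × (565 − 44)] × 10⁻⁶ = 664.91 + 167.40 = 832.31 kN·m.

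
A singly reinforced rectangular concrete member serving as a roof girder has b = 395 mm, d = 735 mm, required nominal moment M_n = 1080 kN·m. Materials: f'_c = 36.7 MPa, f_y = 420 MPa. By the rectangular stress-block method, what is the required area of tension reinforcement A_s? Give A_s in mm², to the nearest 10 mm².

With M_n = 0.85 f'_c a b (d − a/2), solve the quadratic for a:
a = d − √(d² − 2M_n/(0.85 f'_c b)) = 735 − √(735² − 2 × 1080×10⁶/(0.85 × 36.7 × 395)) = 130.91 mm.
A_s = 0.85 f'_c a b / f_y = 0.85 × 36.7 × 130.91 × 395 / 420 = 3840.7 mm².

A_s ≈ 3840 mm²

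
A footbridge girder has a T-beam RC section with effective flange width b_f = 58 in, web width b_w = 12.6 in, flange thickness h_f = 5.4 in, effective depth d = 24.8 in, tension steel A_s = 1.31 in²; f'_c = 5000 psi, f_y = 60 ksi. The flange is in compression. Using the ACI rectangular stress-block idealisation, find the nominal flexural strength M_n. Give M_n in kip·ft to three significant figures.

Tension: T = A_s f_y = 1.31 × 60 = 78.6 kips.
Try a within the flange: a = T/(0.85 f'_c b_f) = 78.6/(0.85 × 5 × 58) = 0.319 in.
Since a = 0.319 ≤ h_f = 5.4 in, the stress block lies entirely in the flange; analyse as a rectangular beam of width b_f.
M_n = T(d − a/2) = 78.6 × (24.8 − 0.1595) = 1936.7 kip·in.
M_n = 1936.7/12 = 161.39 kip·ft.

M_n ≈ 161 kip·ft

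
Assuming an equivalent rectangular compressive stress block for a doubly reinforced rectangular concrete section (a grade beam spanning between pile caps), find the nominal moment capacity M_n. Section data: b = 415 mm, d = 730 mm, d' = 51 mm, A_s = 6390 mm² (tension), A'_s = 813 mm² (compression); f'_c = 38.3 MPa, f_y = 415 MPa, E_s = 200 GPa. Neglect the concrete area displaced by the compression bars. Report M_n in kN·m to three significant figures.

M_n ≈ 1720 kN·m

Assume both tension and compression steel yield.
Net tension couple steel: A_s − A'_s = 5577 mm².
a = (A_s − A'_s) f_y / (0.85 f'_c b) = 2314455/(0.85 × 38.3 × 415) = 171.31 mm.
c = a/β₁ = 171.31/0.776 = 220.76 mm; ε'_s = 0.003(c − d')/c = 0.0023 ≥ f_y/E_s = 0.0021, so compression steel does yield.
M_n = (A_s − A'_s) f_y (d − a/2) + A'_s f_y (d − d') = [2314455 × (730 − 85.655) + 337395 × (730 − 51)] × 10⁻⁶ = 1491.31 + 229.09 = 1720.40 kN·m.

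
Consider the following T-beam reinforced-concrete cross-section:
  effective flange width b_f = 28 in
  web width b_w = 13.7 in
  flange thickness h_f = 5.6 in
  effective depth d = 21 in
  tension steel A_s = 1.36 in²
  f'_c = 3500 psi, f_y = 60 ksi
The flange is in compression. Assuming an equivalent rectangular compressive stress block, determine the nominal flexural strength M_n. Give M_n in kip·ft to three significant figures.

Tension: T = A_s f_y = 1.36 × 60 = 81.6 kips.
Try a within the flange: a = T/(0.85 f'_c b_f) = 81.6/(0.85 × 3.5 × 28) = 0.980 in.
Since a = 0.980 ≤ h_f = 5.6 in, the stress block lies entirely in the flange; analyse as a rectangular beam of width b_f.
M_n = T(d − a/2) = 81.6 × (21 − 0.49) = 1673.6 kip·in.
M_n = 1673.6/12 = 139.47 kip·ft.

M_n ≈ 139 kip·ft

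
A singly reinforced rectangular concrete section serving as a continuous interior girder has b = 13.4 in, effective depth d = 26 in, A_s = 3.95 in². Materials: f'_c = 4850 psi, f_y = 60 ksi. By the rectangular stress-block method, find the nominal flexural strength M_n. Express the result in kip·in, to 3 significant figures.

T = A_s f_y = 3.95 × 60 = 237 kips.
a = T/(0.85 f'_c b) = 237/(0.85 × 4.85 × 13.4) = 4.290 in.
M_n = T(d − a/2) = 237 × (26 − 2.145) = 5653.6 kip·in.

M_n ≈ 5650 kip·in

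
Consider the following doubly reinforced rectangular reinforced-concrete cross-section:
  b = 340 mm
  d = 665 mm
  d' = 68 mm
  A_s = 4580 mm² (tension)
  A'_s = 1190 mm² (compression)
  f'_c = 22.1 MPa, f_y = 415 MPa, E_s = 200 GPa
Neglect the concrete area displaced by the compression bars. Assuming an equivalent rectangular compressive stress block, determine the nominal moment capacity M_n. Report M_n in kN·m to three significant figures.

M_n ≈ 1080 kN·m

Assume both tension and compression steel yield.
Net tension couple steel: A_s − A'_s = 3390 mm².
a = (A_s − A'_s) f_y / (0.85 f'_c b) = 1406850/(0.85 × 22.1 × 340) = 220.27 mm.
c = a/β₁ = 220.27/0.85 = 259.14 mm; ε'_s = 0.003(c − d')/c = 0.0022 ≥ f_y/E_s = 0.0021, so compression steel does yield.
M_n = (A_s − A'_s) f_y (d − a/2) + A'_s f_y (d − d') = [1406850 × (665 − 110.135) + 493850 × (665 − 68)] × 10⁻⁶ = 780.61 + 294.83 = 1075.44 kN·m.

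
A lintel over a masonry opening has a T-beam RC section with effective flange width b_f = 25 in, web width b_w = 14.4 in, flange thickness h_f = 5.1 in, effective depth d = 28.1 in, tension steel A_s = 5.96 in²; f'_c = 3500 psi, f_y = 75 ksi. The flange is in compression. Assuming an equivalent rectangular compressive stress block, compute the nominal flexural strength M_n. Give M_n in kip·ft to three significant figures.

M_n ≈ 933 kip·ft

Tension: T = A_s f_y = 5.96 × 75 = 447 kips.
Try a within the flange: a = T/(0.85 f'_c b_f) = 447/(0.85 × 3.5 × 25) = 6.010 in.
a = 6.010 > h_f = 5.1 in: the block extends into the web. Split into flange-overhang and web parts.
C_f = 0.85 f'_c (b_f − b_w) h_f = 0.85 × 3.5 × (25 − 14.4) × 5.1 = 160.8 kips.
Remaining web compression depth: a_w = (T − C_f)/(0.85 f'_c b_w) = (447 − 160.8)/(0.85 × 3.5 × 14.4) = 6.681 in.
M_n = C_f(d − h_f/2) + (T − C_f)(d − a_w/2) = 160.8 × (28.1 − 2.55) + 286.2 × (28.1 − 3.3405) = 4108.4 + 7086.2 = 11194.6 kip·in.
M_n = 11194.6/12 = 932.88 kip·ft.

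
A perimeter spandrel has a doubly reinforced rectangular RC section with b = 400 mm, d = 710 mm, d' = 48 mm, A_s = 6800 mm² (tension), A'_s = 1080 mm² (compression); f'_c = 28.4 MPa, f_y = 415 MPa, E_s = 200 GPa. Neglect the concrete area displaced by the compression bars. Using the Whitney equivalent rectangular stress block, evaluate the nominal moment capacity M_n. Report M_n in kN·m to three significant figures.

M_n ≈ 1690 kN·m

Assume both tension and compression steel yield.
Net tension couple steel: A_s − A'_s = 5720 mm².
a = (A_s − A'_s) f_y / (0.85 f'_c b) = 2373800/(0.85 × 28.4 × 400) = 245.84 mm.
c = a/β₁ = 245.84/0.847 = 290.25 mm; ε'_s = 0.003(c − d')/c = 0.0025 ≥ f_y/E_s = 0.0021, so compression steel does yield.
M_n = (A_s − A'_s) f_y (d − a/2) + A'_s f_y (d − d') = [2373800 × (710 − 122.92) + 448200 × (710 − 48)] × 10⁻⁶ = 1393.61 + 296.71 = 1690.32 kN·m.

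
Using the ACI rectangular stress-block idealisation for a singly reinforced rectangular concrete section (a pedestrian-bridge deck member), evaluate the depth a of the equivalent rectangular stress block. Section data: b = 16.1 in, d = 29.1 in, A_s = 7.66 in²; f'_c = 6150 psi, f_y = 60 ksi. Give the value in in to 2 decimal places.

T = A_s f_y = 7.66 × 60 = 459.6 kips.
a = T/(0.85 f'_c b) = 459.6/(0.85 × 6.15 × 16.1) = 5.46 in.

a ≈ 5.46 in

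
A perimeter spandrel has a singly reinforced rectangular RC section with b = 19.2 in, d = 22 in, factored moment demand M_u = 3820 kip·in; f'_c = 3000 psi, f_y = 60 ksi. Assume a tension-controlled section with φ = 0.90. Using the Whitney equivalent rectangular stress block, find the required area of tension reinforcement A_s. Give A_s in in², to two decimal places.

M_n = M_u/φ = 3820/0.90 = 4244.44 kip·in.
From M_n = 0.85 f'_c a b (d − a/2):
a = d − √(d² − 2M_n/(0.85 f'_c b)) = 22 − √(22² − 2 × 4244.44/(0.85 × 3 × 19.2)) = 4.376 in.
A_s = 0.85 f'_c a b / f_y = 0.85 × 3 × 4.376 × 19.2 / 60 = 3.571 in².

A_s ≈ 3.57 in²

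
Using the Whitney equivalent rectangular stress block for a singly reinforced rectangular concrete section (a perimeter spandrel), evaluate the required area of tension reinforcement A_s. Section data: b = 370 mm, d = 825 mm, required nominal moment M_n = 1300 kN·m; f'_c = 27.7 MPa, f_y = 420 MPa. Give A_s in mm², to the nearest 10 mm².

A_s ≈ 4290 mm²

With M_n = 0.85 f'_c a b (d − a/2), solve the quadratic for a:
a = d − √(d² − 2M_n/(0.85 f'_c b)) = 825 − √(825² − 2 × 1300×10⁶/(0.85 × 27.7 × 370)) = 206.80 mm.
A_s = 0.85 f'_c a b / f_y = 0.85 × 27.7 × 206.80 × 370 / 420 = 4289.5 mm².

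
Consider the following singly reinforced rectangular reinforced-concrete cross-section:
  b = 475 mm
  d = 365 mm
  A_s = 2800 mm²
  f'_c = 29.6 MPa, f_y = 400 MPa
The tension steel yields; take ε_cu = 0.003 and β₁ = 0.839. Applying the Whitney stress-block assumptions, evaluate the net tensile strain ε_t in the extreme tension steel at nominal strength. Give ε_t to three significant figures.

a = A_s f_y/(0.85 f'_c b) = 93.72 mm.
β₁ = 0.839, so c = a/β₁ = 93.72/0.839 = 111.70 mm.
From the linear strain diagram with ε_cu = 0.003: ε_t = 0.003 (d − c)/c = 0.003 × (365 − 111.70)/111.70 = 0.00680.
Since ε_t ≥ 0.005, the section is tension-controlled.

ε_t ≈ 0.00680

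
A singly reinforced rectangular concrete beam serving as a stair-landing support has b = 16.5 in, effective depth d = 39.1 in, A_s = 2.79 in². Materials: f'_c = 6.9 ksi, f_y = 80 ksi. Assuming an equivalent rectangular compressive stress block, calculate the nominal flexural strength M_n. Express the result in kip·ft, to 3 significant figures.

T = A_s f_y = 2.79 × 80 = 223.2 kips.
a = T/(0.85 f'_c b) = 223.2/(0.85 × 6.9 × 16.5) = 2.306 in.
M_n = T(d − a/2) = 223.2 × (39.1 − 1.153) = 8469.8 kip·in = 8469.8/12 = 705.82 kip·ft.

M_n ≈ 706 kip·ft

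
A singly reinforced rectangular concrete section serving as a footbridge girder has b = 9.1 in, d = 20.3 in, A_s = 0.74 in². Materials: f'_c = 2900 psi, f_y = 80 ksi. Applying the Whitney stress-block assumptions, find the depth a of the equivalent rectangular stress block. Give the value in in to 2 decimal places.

T = A_s f_y = 0.74 × 80 = 59.2 kips.
a = T/(0.85 f'_c b) = 59.2/(0.85 × 2.9 × 9.1) = 2.64 in.

a ≈ 2.64 in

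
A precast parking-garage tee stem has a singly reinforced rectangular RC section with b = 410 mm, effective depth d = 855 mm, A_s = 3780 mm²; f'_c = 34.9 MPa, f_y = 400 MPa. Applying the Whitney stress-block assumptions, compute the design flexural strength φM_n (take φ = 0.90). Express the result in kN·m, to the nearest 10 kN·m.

φM_n ≈ 1080 kN·m

T = A_s f_y = 3780 × 400 = 1512000 N = 1512 kN.
From C = T: a = T/(0.85 f'_c b) = 1512000/(0.85 × 34.9 × 410) = 124.32 mm.
M_n = T(d − a/2) = 1512 kN × (855 − 62.16) mm = 1198.77 kN·m.
φM_n = 0.90 × 1198.77 = 1078.89 kN·m.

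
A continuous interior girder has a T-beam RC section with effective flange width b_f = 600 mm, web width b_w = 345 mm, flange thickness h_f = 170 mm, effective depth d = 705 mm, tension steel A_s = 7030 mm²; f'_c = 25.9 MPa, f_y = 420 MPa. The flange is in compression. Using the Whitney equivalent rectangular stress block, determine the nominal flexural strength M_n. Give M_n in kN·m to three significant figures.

M_n ≈ 1740 kN·m

Tension: T = A_s f_y = 7030 × 420 = 2952600 N.
Try a within the flange: a = T/(0.85 f'_c b_f) = 2952600/(0.85 × 25.9 × 600) = 223.53 mm.
a = 223.53 > h_f = 170 mm: the block extends into the web. Split into flange-overhang and web parts.
C_f = 0.85 f'_c (b_f − b_w) h_f = 0.85 × 25.9 × (600 − 345) × 170 = 954350 N.
Remaining web compression depth: a_w = (T − C_f)/(0.85 f'_c b_w) = (2952600 − 954350)/(0.85 × 25.9 × 345) = 263.09 mm.
M_n = C_f(d − h_f/2) + (T − C_f)(d − a_w/2) = 954350 × (705 − 85) + 1998250 × (705 − 131.545) = 591.70 + 1145.91 = 1737.61 × 10⁶ N·mm.
M_n = 1737.61 kN·m.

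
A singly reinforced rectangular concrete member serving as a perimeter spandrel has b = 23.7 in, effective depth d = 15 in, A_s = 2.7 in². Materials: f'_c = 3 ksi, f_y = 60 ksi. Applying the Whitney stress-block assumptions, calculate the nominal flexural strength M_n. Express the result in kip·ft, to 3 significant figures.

T = A_s f_y = 2.7 × 60 = 162 kips.
a = T/(0.85 f'_c b) = 162/(0.85 × 3 × 23.7) = 2.681 in.
M_n = T(d − a/2) = 162 × (15 − 1.3405) = 2212.8 kip·in = 2212.8/12 = 184.40 kip·ft.

M_n ≈ 184 kip·ft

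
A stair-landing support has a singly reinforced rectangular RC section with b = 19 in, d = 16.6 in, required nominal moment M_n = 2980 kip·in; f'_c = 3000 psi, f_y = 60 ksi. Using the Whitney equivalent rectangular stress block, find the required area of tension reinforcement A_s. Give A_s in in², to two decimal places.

From M_n = 0.85 f'_c a b (d − a/2):
a = d − √(d² − 2M_n/(0.85 f'_c b)) = 16.6 − √(16.6² − 2 × 2980/(0.85 × 3 × 19)) = 4.249 in.
A_s = 0.85 f'_c a b / f_y = 0.85 × 3 × 4.249 × 19 / 60 = 3.431 in².

A_s ≈ 3.43 in²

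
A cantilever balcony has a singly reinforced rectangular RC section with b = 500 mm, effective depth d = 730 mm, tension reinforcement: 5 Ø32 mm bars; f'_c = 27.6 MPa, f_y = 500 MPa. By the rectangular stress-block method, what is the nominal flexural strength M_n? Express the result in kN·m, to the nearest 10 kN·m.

A_s = 5 × 804 = 4020 mm².
T = A_s f_y = 4020 × 500 = 2010000 N = 2010 kN.
From C = T: a = T/(0.85 f'_c b) = 2010000/(0.85 × 27.6 × 500) = 171.36 mm.
M_n = T(d − a/2) = 2010 kN × (730 − 85.68) mm = 1295.08 kN·m.

M_n ≈ 1300 kN·m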